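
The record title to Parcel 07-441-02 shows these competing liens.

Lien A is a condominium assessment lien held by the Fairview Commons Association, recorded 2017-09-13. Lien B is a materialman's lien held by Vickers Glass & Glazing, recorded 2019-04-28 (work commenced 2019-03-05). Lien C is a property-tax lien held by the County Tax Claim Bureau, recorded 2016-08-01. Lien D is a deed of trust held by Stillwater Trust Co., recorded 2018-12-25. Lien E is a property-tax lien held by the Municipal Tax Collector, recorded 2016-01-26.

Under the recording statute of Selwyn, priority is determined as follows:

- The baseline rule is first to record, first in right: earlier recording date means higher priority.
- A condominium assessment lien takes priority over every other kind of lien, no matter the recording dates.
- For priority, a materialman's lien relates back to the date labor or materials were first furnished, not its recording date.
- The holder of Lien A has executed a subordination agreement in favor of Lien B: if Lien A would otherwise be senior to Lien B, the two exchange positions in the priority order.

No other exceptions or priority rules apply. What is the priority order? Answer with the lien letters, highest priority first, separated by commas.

Adjusting effective dates: B relates back to 2019-03-05 (work commenced).
A, as a condominium assessment lien, has superpriority and ranks first.
Ordering the rest by effective date: E (2016-01-26), C (2016-08-01), D (2018-12-25), B (2019-03-05).
The subordination applies — A was senior to B — so A and B swap.

B, E, C, D, A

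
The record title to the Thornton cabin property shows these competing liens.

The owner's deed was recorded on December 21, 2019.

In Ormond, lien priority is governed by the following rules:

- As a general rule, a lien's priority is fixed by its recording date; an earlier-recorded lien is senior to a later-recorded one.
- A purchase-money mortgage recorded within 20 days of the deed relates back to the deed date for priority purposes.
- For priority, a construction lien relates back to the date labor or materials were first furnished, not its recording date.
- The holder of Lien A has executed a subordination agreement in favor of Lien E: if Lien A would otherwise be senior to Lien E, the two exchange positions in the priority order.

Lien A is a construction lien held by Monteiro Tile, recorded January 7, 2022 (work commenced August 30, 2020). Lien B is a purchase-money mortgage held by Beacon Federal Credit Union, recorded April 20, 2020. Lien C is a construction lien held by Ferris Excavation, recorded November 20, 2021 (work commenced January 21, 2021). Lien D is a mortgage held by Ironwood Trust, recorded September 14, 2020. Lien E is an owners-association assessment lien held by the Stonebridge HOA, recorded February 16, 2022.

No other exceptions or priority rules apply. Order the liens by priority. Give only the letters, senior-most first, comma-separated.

B, E, D, C, A

Effective dates: A relates back to August 30, 2020 (work commenced); B was recorded 121 days after the deed — beyond 20 days — so no relation-back applies; C is treated as recorded January 21, 2021, the work-commencement date.
By effective date: B (April 20, 2020), A (August 30, 2020), D (September 14, 2020), C (January 21, 2021), E (February 16, 2022).
A is senior to E before the subordination, so the two trade places.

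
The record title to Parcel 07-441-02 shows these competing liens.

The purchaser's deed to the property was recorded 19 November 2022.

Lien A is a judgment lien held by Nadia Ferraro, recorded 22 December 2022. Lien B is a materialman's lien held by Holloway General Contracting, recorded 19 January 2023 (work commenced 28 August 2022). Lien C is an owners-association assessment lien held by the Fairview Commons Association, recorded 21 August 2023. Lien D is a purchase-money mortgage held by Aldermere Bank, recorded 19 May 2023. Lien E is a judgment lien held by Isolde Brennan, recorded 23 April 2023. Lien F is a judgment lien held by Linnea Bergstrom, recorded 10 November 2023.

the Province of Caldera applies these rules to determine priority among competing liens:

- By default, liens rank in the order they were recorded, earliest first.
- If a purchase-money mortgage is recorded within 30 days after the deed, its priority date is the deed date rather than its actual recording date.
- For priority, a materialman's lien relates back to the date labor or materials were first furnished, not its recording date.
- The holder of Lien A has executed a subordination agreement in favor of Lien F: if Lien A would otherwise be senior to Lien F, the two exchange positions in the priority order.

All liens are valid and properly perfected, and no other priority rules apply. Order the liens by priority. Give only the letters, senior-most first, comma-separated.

B, F, E, D, C, A

First, effective dates: B's effective date is 28 August 2022, when work began; D missed the 30-day window (181 days after the deed), so its recording date stands.
By effective date: B (28 August 2022), A (22 December 2022), E (23 April 2023), D (19 May 2023), C (21 August 2023), F (10 November 2023).
A is senior to F before the subordination, so the two trade places.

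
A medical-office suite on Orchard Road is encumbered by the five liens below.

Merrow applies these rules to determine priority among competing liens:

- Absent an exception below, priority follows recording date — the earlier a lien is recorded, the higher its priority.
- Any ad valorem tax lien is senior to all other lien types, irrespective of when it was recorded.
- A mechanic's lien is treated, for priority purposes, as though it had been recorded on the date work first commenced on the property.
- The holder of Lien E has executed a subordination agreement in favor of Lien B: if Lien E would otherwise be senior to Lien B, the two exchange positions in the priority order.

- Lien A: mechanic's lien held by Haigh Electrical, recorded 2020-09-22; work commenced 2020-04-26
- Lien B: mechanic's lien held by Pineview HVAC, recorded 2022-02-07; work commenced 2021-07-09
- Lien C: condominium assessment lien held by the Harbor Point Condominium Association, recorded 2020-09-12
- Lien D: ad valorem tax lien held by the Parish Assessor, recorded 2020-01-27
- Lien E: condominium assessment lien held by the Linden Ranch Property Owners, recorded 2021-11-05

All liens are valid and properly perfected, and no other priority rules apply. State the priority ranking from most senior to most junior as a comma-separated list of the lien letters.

Effective dates: A relates back to 2020-04-26 (work commenced); B's effective date is 2021-07-09, when work began.
D, as an ad valorem tax lien, has superpriority and ranks first.
The other liens, earliest effective date first: A (2020-04-26), C (2020-09-12), B (2021-07-09), E (2021-11-05).
E is already junior to B, so the subordination agreement changes nothing.

D, A, C, B, E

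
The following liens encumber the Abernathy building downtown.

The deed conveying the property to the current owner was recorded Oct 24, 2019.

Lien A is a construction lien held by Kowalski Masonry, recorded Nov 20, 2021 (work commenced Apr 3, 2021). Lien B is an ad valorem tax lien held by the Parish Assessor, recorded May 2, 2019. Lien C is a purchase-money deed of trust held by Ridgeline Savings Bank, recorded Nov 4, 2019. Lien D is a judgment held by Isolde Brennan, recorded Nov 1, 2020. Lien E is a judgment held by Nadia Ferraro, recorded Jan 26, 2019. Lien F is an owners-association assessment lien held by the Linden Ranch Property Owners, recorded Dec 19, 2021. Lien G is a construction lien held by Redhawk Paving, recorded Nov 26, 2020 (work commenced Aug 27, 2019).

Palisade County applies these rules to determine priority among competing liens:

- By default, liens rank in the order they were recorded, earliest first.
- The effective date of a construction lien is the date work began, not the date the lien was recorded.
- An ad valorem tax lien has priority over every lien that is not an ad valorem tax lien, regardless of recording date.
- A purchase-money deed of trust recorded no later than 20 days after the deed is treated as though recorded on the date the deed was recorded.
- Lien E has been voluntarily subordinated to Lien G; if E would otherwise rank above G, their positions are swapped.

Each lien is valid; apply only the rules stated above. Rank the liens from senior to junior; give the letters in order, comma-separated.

Effective dates: A is treated as recorded Apr 3, 2021, the work-commencement date; C was recorded within the 20-day window, so its effective date is the deed date Oct 24, 2019; G is treated as recorded Aug 27, 2019, the work-commencement date.
B is an ad valorem tax lien and takes priority over every other lien.
The other liens, earliest effective date first: E (Jan 26, 2019), G (Aug 27, 2019), C (Oct 24, 2019), D (Nov 1, 2020), A (Apr 3, 2021), F (Dec 19, 2021).
Because E would otherwise rank above G, the subordination swaps them.

B, G, E, C, D, A, F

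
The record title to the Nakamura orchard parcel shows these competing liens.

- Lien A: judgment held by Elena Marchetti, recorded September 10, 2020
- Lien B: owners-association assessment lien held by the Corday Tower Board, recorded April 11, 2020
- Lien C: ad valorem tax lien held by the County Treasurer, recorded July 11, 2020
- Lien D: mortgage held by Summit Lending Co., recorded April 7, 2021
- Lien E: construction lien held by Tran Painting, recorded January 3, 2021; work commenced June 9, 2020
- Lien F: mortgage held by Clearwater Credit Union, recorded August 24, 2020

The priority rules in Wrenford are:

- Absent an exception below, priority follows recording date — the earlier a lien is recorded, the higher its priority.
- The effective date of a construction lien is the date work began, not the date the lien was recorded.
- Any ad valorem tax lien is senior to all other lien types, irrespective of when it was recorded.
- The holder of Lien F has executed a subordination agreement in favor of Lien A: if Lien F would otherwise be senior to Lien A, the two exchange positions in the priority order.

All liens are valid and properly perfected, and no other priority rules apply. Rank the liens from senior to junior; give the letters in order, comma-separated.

Adjusting effective dates: E is treated as recorded June 9, 2020, the work-commencement date.
C, as an ad valorem tax lien, has superpriority and ranks first.
Among the remaining liens, by effective date: B (April 11, 2020), E (June 9, 2020), F (August 24, 2020), A (September 10, 2020), D (April 7, 2021).
Because F would otherwise rank above A, the subordination swaps them.

C, B, E, A, F, D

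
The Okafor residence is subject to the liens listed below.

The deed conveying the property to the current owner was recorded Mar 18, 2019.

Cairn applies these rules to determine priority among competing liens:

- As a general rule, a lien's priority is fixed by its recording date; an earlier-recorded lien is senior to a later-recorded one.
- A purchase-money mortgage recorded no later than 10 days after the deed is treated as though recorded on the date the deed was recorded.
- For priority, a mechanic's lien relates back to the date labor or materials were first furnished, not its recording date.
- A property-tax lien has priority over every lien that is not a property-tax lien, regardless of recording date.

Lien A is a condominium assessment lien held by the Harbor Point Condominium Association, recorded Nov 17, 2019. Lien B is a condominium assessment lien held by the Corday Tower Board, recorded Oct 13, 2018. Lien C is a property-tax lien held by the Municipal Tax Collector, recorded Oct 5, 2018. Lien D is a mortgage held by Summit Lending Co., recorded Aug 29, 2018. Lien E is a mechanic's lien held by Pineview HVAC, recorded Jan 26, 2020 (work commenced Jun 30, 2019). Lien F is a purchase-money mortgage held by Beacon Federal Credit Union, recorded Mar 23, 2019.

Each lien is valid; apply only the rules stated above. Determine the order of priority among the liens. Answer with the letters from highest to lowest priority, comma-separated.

First, effective dates: E is treated as recorded Jun 30, 2019, the work-commencement date; F was recorded within the 10-day window, so its effective date is the deed date Mar 18, 2019.
C, as a property-tax lien, has superpriority and ranks first.
Among the remaining liens, by effective date: D (Aug 29, 2018), B (Oct 13, 2018), F (Mar 18, 2019), E (Jun 30, 2019), A (Nov 17, 2019).

C, D, B, F, E, A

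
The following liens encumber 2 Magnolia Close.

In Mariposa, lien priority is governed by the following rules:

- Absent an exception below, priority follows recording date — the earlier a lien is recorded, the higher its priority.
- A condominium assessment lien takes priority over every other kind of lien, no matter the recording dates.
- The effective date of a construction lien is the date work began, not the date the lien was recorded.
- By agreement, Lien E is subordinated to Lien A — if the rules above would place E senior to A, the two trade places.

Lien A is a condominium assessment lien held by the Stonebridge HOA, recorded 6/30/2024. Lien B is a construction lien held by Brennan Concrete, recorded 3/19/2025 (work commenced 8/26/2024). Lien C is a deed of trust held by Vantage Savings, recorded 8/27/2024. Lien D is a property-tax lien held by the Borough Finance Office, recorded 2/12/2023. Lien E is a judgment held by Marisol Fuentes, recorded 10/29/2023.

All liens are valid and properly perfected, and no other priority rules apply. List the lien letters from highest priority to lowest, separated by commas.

Effective dates: B relates back to 8/26/2024 (work commenced).
A is a condominium assessment lien and takes priority over every other lien.
Remaining liens by effective date: D (2/12/2023), E (10/29/2023), B (8/26/2024), C (8/27/2024).
E is already junior to A, so the subordination agreement changes nothing.

A, D, E, B, C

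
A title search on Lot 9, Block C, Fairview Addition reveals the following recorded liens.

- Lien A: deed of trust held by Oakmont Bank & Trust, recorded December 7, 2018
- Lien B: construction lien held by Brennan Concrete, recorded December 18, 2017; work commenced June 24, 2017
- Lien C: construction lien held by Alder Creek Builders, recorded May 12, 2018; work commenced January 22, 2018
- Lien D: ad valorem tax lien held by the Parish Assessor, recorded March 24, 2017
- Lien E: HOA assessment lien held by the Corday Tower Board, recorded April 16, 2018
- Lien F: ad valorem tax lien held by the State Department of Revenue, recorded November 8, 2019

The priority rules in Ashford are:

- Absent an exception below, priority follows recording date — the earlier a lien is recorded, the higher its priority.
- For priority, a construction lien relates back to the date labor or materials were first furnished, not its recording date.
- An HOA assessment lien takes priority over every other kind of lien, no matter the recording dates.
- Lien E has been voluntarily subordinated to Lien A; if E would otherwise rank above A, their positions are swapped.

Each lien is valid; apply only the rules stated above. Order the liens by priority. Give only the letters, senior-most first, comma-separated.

Effective dates: B's effective date is June 24, 2017, when work began; C's effective date is January 22, 2018, when work began.
E, as an HOA assessment lien, has superpriority and ranks first.
Ordering the rest by effective date: D (March 24, 2017), B (June 24, 2017), C (January 22, 2018), A (December 7, 2018), F (November 8, 2019).
The subordination applies — E was senior to A — so E and A swap.

A, D, B, C, E, F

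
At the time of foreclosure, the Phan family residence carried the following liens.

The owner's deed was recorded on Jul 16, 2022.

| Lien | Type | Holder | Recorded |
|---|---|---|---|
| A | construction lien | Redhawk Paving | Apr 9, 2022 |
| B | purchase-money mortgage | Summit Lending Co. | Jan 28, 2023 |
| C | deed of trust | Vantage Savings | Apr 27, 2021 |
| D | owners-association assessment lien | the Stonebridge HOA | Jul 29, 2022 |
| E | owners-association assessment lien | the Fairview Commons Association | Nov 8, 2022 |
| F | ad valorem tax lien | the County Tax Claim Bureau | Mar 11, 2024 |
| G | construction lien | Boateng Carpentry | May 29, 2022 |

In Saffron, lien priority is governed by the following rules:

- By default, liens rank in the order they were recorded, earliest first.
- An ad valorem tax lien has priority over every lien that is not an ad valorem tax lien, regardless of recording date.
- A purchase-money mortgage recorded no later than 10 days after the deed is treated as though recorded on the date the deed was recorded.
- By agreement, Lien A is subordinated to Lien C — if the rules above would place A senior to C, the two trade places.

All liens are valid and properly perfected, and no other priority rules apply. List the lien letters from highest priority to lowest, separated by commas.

Adjusting effective dates: B was recorded 196 days after the deed — beyond 10 days — so no relation-back applies.
As an ad valorem tax lien, F is senior to every other lien.
The other liens, earliest effective date first: C (Apr 27, 2021), A (Apr 9, 2022), G (May 29, 2022), D (Jul 29, 2022), E (Nov 8, 2022), B (Jan 28, 2023).
A already ranks below C; the subordination has no effect.

F, C, A, G, D, E, B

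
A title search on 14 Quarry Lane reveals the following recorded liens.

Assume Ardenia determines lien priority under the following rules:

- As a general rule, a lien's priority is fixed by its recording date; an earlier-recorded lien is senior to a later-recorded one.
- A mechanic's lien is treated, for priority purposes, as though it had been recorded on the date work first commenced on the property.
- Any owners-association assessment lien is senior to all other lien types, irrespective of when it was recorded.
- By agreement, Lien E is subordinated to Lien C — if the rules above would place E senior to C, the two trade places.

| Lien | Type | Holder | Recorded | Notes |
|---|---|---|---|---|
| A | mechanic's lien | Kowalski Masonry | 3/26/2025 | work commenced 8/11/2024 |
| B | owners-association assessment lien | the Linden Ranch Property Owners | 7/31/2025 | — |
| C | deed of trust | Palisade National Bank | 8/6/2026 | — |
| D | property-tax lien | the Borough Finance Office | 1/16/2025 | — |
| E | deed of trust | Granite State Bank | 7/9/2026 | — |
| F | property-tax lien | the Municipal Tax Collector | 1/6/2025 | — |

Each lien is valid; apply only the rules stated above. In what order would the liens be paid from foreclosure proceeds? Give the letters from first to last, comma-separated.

Adjusting effective dates: A's effective date is 8/11/2024, when work began.
B, as an owners-association assessment lien, has superpriority and ranks first.
Ordering the rest by effective date: A (8/11/2024), F (1/6/2025), D (1/16/2025), E (7/9/2026), C (8/6/2026).
Because E would otherwise rank above C, the subordination swaps them.

B, A, F, D, C, E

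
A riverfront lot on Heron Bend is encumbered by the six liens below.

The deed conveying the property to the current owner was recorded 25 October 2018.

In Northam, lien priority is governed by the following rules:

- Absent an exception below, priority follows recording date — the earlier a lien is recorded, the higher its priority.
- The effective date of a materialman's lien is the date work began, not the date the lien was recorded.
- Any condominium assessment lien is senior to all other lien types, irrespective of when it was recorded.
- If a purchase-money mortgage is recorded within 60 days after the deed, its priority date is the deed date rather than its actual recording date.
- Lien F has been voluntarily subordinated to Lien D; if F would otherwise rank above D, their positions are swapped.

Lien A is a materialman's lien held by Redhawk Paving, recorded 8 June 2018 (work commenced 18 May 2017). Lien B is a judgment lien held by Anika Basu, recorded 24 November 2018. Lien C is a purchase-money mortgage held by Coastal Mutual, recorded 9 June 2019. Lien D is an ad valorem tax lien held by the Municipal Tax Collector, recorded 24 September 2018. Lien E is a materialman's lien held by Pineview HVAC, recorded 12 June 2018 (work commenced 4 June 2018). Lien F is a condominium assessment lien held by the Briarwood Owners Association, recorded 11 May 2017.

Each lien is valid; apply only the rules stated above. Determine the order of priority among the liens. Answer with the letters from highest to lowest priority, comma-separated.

Effective dates: A is treated as recorded 18 May 2017, the work-commencement date; C missed the 60-day window (227 days after the deed), so its recording date stands; E's effective date is 4 June 2018, when work began.
As a condominium assessment lien, F is senior to every other lien.
Ordering the rest by effective date: A (18 May 2017), E (4 June 2018), D (24 September 2018), B (24 November 2018), C (9 June 2019).
F would otherwise be senior to D, so under the subordination agreement F and D exchange positions.

D, A, E, F, B, C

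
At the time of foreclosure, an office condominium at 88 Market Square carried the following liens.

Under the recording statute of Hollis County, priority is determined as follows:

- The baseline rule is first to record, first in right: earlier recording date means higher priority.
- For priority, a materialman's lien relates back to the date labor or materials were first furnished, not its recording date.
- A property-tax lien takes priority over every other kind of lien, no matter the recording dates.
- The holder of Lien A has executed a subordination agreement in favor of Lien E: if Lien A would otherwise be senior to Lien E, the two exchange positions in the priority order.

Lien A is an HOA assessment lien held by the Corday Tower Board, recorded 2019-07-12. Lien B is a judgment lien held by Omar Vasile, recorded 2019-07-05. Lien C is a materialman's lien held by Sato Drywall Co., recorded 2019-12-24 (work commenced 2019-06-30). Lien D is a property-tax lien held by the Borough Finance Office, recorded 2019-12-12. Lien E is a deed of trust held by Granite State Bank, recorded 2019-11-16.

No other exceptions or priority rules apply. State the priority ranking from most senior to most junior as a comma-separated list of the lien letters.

D, C, B, E, A

Adjusting effective dates: C's effective date is 2019-06-30, when work began.
D is a property-tax lien, so it outranks all other liens regardless of date.
The other liens, earliest effective date first: C (2019-06-30), B (2019-07-05), A (2019-07-12), E (2019-11-16).
Because A would otherwise rank above E, the subordination swaps them.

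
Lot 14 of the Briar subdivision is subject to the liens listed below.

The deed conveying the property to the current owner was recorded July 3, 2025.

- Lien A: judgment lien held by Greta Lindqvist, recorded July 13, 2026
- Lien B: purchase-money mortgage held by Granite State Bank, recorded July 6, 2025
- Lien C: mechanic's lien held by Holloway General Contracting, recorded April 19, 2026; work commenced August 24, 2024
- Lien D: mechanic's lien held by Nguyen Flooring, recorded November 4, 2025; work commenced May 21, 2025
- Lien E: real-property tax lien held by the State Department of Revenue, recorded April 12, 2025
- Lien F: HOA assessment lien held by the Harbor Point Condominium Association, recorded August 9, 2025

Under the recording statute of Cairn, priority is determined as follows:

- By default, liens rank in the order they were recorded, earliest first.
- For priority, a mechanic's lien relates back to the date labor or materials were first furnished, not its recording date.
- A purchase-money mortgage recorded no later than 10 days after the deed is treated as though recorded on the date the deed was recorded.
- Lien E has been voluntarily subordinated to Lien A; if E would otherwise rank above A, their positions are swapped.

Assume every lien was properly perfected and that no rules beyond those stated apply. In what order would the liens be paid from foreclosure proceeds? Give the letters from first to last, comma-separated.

Adjusting effective dates: B's effective date is the deed date, July 3, 2025; C is treated as recorded August 24, 2024, the work-commencement date; D is treated as recorded May 21, 2025, the work-commencement date.
Ordering by effective date: C (August 24, 2024), E (April 12, 2025), D (May 21, 2025), B (July 3, 2025), F (August 9, 2025), A (July 13, 2026).
E is senior to A before the subordination, so the two trade places.

C, A, D, B, F, E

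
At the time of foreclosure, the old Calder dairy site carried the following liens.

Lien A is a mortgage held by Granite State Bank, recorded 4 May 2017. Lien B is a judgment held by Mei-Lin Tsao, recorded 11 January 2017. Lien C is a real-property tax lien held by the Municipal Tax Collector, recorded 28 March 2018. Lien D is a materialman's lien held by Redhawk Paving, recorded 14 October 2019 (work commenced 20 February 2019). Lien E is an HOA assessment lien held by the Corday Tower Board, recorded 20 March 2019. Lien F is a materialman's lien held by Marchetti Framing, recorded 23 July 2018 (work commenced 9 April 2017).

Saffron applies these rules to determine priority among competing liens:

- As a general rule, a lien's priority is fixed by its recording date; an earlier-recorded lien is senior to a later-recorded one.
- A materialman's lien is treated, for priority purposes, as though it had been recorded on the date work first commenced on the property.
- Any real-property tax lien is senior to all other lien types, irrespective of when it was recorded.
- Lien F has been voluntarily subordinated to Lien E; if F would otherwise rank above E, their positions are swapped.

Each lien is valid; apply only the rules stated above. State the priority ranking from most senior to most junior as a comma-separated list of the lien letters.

C, B, E, A, D, F

Effective dates after the stated exceptions: D relates back to 20 February 2019 (work commenced); F relates back to 9 April 2017 (work commenced).
C is a real-property tax lien and takes priority over every other lien.
Among the remaining liens, by effective date: B (11 January 2017), F (9 April 2017), A (4 May 2017), D (20 February 2019), E (20 March 2019).
Because F would otherwise rank above E, the subordination swaps them.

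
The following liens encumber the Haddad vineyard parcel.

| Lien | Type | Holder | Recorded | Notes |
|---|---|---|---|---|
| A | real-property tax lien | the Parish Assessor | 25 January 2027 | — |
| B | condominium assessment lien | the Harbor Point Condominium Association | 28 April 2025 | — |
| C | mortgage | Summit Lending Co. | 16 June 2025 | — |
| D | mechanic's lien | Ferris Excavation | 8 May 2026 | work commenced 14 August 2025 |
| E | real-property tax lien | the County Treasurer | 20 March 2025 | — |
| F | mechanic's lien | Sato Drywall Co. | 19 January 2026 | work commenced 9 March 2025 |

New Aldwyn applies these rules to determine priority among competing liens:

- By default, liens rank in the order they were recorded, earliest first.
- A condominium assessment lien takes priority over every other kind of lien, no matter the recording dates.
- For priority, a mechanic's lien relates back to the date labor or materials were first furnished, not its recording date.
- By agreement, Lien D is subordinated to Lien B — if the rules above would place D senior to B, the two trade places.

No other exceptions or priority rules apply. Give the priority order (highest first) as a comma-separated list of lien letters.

B, F, E, C, D, A

Adjusting effective dates: D's effective date is 14 August 2025, when work began; F is treated as recorded 9 March 2025, the work-commencement date.
B is a condominium assessment lien and takes priority over every other lien.
The other liens, earliest effective date first: F (9 March 2025), E (20 March 2025), C (16 June 2025), D (14 August 2025), A (25 January 2027).
D is already junior to B, so the subordination agreement changes nothing.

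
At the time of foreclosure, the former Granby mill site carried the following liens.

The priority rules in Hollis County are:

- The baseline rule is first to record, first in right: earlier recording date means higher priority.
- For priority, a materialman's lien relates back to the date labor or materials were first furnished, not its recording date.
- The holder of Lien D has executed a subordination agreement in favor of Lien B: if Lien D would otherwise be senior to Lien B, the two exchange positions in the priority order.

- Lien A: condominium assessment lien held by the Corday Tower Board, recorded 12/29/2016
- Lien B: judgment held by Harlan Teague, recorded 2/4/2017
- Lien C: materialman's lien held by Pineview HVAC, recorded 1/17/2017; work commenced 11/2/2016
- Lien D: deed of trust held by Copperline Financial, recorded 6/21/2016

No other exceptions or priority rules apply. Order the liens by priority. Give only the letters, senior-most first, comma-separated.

B, C, A, D

Effective dates after the stated exceptions: C's effective date is 11/2/2016, when work began.
By effective date, earliest first: D (6/21/2016), C (11/2/2016), A (12/29/2016), B (2/4/2017).
D would otherwise be senior to B, so under the subordination agreement D and B exchange positions.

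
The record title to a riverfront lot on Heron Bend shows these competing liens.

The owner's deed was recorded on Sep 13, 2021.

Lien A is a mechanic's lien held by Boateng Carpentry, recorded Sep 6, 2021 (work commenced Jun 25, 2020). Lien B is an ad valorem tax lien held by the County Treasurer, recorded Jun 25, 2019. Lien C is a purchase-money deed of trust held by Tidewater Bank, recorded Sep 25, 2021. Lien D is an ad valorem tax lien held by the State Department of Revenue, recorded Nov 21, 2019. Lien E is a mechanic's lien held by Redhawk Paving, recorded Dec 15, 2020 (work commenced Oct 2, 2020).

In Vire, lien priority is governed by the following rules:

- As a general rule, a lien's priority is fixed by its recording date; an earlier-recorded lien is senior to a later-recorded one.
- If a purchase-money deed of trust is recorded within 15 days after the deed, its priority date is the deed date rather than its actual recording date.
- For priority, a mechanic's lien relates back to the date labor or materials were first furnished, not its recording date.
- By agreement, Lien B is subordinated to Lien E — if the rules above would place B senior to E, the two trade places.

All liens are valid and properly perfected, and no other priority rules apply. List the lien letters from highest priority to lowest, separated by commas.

First, effective dates: A is treated as recorded Jun 25, 2020, the work-commencement date; C's effective date is the deed date, Sep 13, 2021; E relates back to Oct 2, 2020 (work commenced).
By effective date: B (Jun 25, 2019), D (Nov 21, 2019), A (Jun 25, 2020), E (Oct 2, 2020), C (Sep 13, 2021).
The subordination applies — B was senior to E — so B and E swap.

E, D, A, B, C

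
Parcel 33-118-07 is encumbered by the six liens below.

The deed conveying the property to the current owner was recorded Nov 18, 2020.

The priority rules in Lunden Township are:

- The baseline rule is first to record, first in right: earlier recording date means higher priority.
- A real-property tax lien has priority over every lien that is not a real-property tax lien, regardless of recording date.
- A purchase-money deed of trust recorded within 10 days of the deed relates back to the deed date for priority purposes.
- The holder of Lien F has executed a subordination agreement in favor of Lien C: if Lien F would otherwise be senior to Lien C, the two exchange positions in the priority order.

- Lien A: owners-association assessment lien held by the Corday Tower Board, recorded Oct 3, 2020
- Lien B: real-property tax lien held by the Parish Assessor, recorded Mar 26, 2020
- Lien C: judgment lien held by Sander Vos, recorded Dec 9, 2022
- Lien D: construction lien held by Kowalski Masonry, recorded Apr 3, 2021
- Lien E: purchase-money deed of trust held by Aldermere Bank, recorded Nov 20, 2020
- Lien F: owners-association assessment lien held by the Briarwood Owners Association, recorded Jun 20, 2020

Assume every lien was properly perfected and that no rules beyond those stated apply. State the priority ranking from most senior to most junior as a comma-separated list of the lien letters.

B, C, A, E, D, F

Effective dates: E's effective date is the deed date, Nov 18, 2020.
As a real-property tax lien, B is senior to every other lien.
Ordering the rest by effective date: F (Jun 20, 2020), A (Oct 3, 2020), E (Nov 18, 2020), D (Apr 3, 2021), C (Dec 9, 2022).
The subordination applies — F was senior to C — so F and C swap.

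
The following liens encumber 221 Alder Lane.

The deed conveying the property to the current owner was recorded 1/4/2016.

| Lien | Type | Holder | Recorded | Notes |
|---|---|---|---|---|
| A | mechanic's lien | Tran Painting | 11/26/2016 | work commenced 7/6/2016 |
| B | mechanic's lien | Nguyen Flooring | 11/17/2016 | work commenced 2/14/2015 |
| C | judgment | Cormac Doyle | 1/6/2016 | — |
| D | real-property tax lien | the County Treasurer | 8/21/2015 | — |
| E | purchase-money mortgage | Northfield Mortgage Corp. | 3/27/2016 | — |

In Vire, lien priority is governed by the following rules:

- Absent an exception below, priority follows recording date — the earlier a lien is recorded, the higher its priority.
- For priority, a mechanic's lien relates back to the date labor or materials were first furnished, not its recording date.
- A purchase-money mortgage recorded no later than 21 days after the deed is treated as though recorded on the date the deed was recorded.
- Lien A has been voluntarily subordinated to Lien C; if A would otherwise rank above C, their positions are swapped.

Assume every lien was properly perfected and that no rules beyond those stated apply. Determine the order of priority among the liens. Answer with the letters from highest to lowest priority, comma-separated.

B, D, C, E, A

Adjusting effective dates: A relates back to 7/6/2016 (work commenced); B is treated as recorded 2/14/2015, the work-commencement date; E was recorded 83 days after the deed, outside the 21-day window, so it keeps its recording date.
By effective date, earliest first: B (2/14/2015), D (8/21/2015), C (1/6/2016), E (3/27/2016), A (7/6/2016).
Since A is not senior to C, the subordination leaves the order unchanged.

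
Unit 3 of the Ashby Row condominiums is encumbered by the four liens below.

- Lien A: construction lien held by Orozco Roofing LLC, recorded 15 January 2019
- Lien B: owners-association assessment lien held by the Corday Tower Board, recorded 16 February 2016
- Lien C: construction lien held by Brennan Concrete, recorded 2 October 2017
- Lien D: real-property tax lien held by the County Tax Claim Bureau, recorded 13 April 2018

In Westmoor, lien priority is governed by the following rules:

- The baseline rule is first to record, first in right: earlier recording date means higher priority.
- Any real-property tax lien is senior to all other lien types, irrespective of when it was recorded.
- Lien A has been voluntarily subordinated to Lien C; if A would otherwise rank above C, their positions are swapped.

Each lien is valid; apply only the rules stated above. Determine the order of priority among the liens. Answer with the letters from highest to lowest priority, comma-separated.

D is a real-property tax lien and takes priority over every other lien.
The other liens, earliest effective date first: B (16 February 2016), C (2 October 2017), A (15 January 2019).
A already ranks below C; the subordination has no effect.

D, B, C, A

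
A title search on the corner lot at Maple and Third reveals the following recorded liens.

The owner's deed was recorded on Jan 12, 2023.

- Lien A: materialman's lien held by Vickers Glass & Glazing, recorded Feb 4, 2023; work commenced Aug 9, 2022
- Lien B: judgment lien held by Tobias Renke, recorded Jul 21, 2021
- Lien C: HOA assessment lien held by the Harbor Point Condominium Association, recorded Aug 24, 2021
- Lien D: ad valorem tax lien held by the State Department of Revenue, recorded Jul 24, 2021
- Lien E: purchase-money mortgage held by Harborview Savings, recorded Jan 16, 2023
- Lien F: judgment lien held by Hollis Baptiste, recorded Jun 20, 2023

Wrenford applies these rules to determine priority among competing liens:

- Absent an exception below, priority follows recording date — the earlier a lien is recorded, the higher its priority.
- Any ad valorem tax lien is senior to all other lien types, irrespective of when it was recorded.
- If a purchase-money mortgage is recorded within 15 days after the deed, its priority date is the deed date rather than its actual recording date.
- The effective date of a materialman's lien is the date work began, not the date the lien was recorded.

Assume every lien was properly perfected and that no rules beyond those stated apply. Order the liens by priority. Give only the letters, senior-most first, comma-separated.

D, B, C, A, E, F

First, effective dates: A relates back to Aug 9, 2022 (work commenced); E was recorded within the 15-day window, so its effective date is the deed date Jan 12, 2023.
D, as an ad valorem tax lien, has superpriority and ranks first.
Remaining liens by effective date: B (Jul 21, 2021), C (Aug 24, 2021), A (Aug 9, 2022), E (Jan 12, 2023), F (Jun 20, 2023).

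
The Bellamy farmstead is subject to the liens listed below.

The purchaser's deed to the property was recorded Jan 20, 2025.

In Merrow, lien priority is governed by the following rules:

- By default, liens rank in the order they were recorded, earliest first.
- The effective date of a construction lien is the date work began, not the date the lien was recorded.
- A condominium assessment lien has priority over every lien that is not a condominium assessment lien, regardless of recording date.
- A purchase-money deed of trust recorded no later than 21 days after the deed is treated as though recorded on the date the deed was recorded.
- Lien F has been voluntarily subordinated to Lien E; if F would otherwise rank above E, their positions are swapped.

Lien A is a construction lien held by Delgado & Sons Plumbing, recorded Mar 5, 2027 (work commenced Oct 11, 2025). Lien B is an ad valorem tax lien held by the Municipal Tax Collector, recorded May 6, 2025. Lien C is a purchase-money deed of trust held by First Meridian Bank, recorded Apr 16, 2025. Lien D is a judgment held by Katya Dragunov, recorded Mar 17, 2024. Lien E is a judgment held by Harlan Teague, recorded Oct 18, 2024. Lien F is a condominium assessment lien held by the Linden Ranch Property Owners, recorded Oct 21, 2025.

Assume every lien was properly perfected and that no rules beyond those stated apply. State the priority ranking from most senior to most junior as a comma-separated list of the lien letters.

E, D, F, C, B, A

Adjusting effective dates: A relates back to Oct 11, 2025 (work commenced); C was recorded 86 days after the deed — beyond 21 days — so no relation-back applies.
F, as a condominium assessment lien, has superpriority and ranks first.
The other liens, earliest effective date first: D (Mar 17, 2024), E (Oct 18, 2024), C (Apr 16, 2025), B (May 6, 2025), A (Oct 11, 2025).
F would otherwise be senior to E, so under the subordination agreement F and E exchange positions.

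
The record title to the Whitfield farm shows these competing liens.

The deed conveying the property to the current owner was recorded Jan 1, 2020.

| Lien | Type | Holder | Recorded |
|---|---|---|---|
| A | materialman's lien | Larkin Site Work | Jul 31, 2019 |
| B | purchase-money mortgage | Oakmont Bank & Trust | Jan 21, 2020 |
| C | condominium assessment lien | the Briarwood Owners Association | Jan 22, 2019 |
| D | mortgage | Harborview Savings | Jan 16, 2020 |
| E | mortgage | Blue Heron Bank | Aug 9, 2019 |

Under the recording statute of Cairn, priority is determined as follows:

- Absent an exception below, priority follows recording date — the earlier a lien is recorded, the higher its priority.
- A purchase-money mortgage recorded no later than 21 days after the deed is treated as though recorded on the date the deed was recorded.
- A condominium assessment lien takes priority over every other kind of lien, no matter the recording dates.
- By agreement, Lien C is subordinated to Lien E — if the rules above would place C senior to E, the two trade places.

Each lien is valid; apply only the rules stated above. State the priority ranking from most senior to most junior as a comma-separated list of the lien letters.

E, A, C, B, D

Effective dates after the stated exceptions: B was recorded within the 21-day window, so its effective date is the deed date Jan 1, 2020.
As a condominium assessment lien, C is senior to every other lien.
Remaining liens by effective date: A (Jul 31, 2019), E (Aug 9, 2019), B (Jan 1, 2020), D (Jan 16, 2020).
The subordination applies — C was senior to E — so C and E swap.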